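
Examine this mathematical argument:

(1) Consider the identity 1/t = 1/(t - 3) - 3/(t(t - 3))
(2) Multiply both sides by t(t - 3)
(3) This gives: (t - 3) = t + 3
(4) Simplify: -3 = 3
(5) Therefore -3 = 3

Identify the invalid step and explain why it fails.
Step 3: This gives: (t - 3) = t + 3

Step 3 makes a sign error when clearing denominators. Multiplying -3/(t(t - 3)) by t(t - 3) gives -3, not +3. The correct result is (t - 3) = t - 3, which is trivially true, not (t - 3) = t + 3. (Step 1 is a valid identity: 1/(t - 3) - 3/(t(t - 3)) = (t - 3)/(t(t - 3)) = 1/t.)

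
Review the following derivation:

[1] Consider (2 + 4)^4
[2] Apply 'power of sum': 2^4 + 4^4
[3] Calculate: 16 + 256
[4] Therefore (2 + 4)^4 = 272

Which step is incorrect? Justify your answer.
Step 2: Apply 'power of sum': 2^4 + 4^4

Step 2 incorrectly applies a non-existent rule '(a+b)^n = a^n + b^n'. This is false in general. The correct expansion uses the binomial theorem. The actual value is (2 + 4)^4 = 6^4 = 1296, not 272.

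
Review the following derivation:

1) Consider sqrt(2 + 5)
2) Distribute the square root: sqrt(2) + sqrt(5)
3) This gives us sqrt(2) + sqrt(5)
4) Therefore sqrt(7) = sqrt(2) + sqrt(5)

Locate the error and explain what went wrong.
Step 2: Distribute the square root: sqrt(2) + sqrt(5)

Step 2 incorrectly 'distributes' the square root over addition. The square root function does not distribute: sqrt(a + b) ≠ sqrt(a) + sqrt(b). In fact, sqrt(2 + 5) = sqrt(7) ≈ 2.6458, while sqrt(2) + sqrt(5) ≈ 3.6503.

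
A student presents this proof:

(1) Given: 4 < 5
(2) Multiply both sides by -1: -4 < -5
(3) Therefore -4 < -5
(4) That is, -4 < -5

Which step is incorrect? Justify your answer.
Step 2: Multiply both sides by -1: -4 < -5

Step 2 multiplies both sides by -1 but fails to reverse the inequality sign. When multiplying (or dividing) an inequality by a negative number, the direction must be reversed. Since 4 < 5, we should get -4 > -5, i.e., -4 > -5.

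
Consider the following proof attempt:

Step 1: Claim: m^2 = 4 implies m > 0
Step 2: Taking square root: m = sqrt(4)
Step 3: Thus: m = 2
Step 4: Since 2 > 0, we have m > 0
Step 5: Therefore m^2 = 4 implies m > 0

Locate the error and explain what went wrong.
Step 2: Taking square root: m = sqrt(4)

Step 2 takes the square root and assumes the positive root only. The equation m^2 = 4 actually has two solutions: m = 2 and m = -2. The proof silently assumes m > 0 without justification, then uses this assumption to conclude m > 0, which is circular. The counterexample m = -2 shows the claim is false.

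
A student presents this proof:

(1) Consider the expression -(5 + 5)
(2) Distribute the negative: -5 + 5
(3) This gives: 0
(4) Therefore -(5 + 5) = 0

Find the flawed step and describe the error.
Step 2: Distribute the negative: -5 + 5

Step 2 incorrectly distributes the negative sign. The correct distribution is -(5 + 5) = -5 - 5 = -10. The negative must be applied to both terms, not just the first. The error treats -(5 + 5) as -5 + 5, which equals 0 instead of -10.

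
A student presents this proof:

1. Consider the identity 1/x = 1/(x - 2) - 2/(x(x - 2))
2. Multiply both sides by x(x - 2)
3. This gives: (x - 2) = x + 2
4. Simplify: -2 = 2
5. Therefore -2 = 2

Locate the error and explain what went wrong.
Step 3: This gives: (x - 2) = x + 2

Step 3 makes a sign error when clearing denominators. Multiplying -2/(x(x - 2)) by x(x - 2) gives -2, not +2. The correct result is (x - 2) = x - 2, which is trivially true, not (x - 2) = x + 2. (Step 1 is a valid identity: 1/(x - 2) - 2/(x(x - 2)) = (x - 2)/(x(x - 2)) = 1/x.)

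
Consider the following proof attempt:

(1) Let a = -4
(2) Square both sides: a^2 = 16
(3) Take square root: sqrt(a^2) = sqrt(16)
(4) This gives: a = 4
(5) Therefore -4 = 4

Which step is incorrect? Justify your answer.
Step 4: This gives: a = 4

Step 4 incorrectly states that sqrt(a^2) = a. The correct identity is sqrt(a^2) = |a|. Since a = -4 < 0, we have sqrt(a^2) = |-4| = 4, not a = -4.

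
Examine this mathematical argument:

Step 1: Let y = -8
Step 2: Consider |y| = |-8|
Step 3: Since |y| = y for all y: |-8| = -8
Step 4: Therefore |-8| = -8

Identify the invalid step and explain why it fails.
Step 3: Since |y| = y for all y: |-8| = -8

Step 3 incorrectly states that |y| = y for all y. The correct definition is |y| = y when y >= 0, and |y| = -y when y < 0. Since -8 < 0, we have |-8| = -(-8) = 8, not -8.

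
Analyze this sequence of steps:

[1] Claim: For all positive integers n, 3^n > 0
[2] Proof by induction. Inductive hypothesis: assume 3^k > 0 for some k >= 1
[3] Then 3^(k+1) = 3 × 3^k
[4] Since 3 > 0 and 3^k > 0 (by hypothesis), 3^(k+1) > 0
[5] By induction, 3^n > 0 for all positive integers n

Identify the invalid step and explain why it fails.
Step 5: By induction, 3^n > 0 for all positive integers n

Step 5 concludes the proof by induction, but no base case was ever established. A valid induction proof requires: (1) a base case proving 3^1 > 0, and (2) an inductive step showing IF 3^k > 0 THEN 3^(k+1) > 0. Steps 2-4 correctly establish the inductive step, but without the base case the conclusion in step 5 does not follow.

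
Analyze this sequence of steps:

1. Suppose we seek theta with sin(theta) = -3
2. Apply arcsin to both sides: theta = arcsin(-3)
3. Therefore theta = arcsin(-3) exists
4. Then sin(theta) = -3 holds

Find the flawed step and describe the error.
Step 2: Apply arcsin to both sides: theta = arcsin(-3)

Step 2 applies arcsin to -3. However, arcsin(x) is only defined for x in [-1, 1] because sin(theta) can only produce values in that range. Since |-3| > 1, arcsin(-3) is undefined. There is no angle whose sine equals -3.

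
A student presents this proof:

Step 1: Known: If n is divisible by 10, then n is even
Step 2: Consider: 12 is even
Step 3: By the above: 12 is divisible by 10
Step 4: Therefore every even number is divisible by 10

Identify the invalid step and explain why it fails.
Step 3: By the above: 12 is divisible by 10

Step 3 commits the fallacy of affirming the consequent. The known fact 'divisible by 10 → even' does NOT imply 'even → divisible by 10'. That would be the converse, which is false. For example, 12 is even but 12 ÷ 10 = 1.20, which is not an integer.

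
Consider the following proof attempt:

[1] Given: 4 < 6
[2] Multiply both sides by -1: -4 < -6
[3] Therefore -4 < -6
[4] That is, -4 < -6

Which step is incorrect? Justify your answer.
Step 2: Multiply both sides by -1: -4 < -6

Step 2 multiplies both sides by -1 but fails to reverse the inequality sign. When multiplying (or dividing) an inequality by a negative number, the direction must be reversed. Since 4 < 6, we should get -4 > -6, i.e., -4 > -6.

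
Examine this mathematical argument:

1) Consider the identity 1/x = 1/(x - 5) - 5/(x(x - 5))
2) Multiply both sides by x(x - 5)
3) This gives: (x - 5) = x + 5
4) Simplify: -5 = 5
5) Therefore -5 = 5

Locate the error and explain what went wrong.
Step 3: This gives: (x - 5) = x + 5

Step 3 makes a sign error when clearing denominators. Multiplying -5/(x(x - 5)) by x(x - 5) gives -5, not +5. The correct result is (x - 5) = x - 5, which is trivially true, not (x - 5) = x + 5. (Step 1 is a valid identity: 1/(x - 5) - 5/(x(x - 5)) = (x - 5)/(x(x - 5)) = 1/x.)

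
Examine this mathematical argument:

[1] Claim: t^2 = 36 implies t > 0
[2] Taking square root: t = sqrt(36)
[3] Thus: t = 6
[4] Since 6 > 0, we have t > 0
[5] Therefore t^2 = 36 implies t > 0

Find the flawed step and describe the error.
Step 2: Taking square root: t = sqrt(36)

Step 2 takes the square root and assumes the positive root only. The equation t^2 = 36 actually has two solutions: t = 6 and t = -6. The proof silently assumes t > 0 without justification, then uses this assumption to conclude t > 0, which is circular. The counterexample t = -6 shows the claim is false.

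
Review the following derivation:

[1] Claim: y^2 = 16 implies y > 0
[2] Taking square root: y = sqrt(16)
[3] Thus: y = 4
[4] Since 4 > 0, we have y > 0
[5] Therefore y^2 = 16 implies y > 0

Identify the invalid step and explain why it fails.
Step 2: Taking square root: y = sqrt(16)

Step 2 takes the square root and assumes the positive root only. The equation y^2 = 16 actually has two solutions: y = 4 and y = -4. The proof silently assumes y > 0 without justification, then uses this assumption to conclude y > 0, which is circular. The counterexample y = -4 shows the claim is false.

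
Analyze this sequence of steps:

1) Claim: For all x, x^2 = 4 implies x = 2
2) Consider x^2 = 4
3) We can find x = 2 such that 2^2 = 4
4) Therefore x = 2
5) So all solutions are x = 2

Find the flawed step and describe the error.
Step 4: Therefore x = 2

Step 4 incorrectly concludes that x = 2 is the only solution. The proof shows that x = 2 is A solution (existence), but does not show it is the ONLY solution (uniqueness). In fact, x = -2 is also a solution since (-2)^2 = 4. Finding one solution doesn't prove there are no others.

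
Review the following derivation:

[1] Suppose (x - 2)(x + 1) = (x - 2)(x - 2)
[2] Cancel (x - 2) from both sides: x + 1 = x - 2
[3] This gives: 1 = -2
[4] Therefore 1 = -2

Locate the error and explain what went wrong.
Step 2: Cancel (x - 2) from both sides: x + 1 = x - 2

Step 2 cancels (x - 2) from both sides. This is only valid if (x - 2) ≠ 0, i.e., x ≠ 2. When x = 2, both sides equal zero regardless of the other factors. The correct approach requires considering x = 2 as a separate case.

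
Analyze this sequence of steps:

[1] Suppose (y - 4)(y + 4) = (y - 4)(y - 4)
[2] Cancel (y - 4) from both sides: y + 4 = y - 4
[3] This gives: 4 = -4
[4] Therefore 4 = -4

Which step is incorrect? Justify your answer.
Step 2: Cancel (y - 4) from both sides: y + 4 = y - 4

Step 2 cancels (y - 4) from both sides. This is only valid if (y - 4) ≠ 0, i.e., y ≠ 4. When y = 4, both sides equal zero regardless of the other factors. The correct approach requires considering y = 4 as a separate case.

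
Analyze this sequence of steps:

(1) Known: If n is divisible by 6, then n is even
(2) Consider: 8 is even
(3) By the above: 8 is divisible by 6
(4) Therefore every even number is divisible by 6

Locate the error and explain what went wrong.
Step 3: By the above: 8 is divisible by 6

Step 3 commits the fallacy of affirming the consequent. The known fact 'divisible by 6 → even' does NOT imply 'even → divisible by 6'. That would be the converse, which is false. For example, 8 is even but 8 ÷ 6 = 1.33, which is not an integer.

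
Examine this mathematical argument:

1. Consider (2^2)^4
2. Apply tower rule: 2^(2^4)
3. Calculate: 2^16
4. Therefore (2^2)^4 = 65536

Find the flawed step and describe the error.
Step 2: Apply tower rule: 2^(2^4)

Step 2 incorrectly states that (a^b)^c = a^(b^c). The correct rule is (a^b)^c = a^(b×c). The actual value is (2^2)^4 = 2^8 = 256, not 2^16 = 65536.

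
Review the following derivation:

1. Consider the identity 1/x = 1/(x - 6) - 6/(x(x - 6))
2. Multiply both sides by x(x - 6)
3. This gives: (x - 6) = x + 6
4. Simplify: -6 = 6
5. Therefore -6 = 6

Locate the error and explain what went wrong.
Step 3: This gives: (x - 6) = x + 6

Step 3 makes a sign error when clearing denominators. Multiplying -6/(x(x - 6)) by x(x - 6) gives -6, not +6. The correct result is (x - 6) = x - 6, which is trivially true, not (x - 6) = x + 6. (Step 1 is a valid identity: 1/(x - 6) - 6/(x(x - 6)) = (x - 6)/(x(x - 6)) = 1/x.)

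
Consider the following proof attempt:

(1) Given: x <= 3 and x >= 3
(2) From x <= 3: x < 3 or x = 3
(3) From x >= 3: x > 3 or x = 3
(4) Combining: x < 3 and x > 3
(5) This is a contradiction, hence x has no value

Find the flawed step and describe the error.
Step 4: Combining: x < 3 and x > 3

Step 4 incorrectly combines the conditions. From x <= 3 and x >= 3, the intersection is x = 3. The error treats the 'or' cases as 'and' requirements. The correct conclusion is that x = 3 is the unique solution, not that no solution exists.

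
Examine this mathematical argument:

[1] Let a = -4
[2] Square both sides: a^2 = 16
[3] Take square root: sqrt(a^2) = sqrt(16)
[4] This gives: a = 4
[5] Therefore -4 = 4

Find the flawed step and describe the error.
Step 4: This gives: a = 4

Step 4 incorrectly states that sqrt(a^2) = a. The correct identity is sqrt(a^2) = |a|. Since a = -4 < 0, we have sqrt(a^2) = |-4| = 4, not a = -4.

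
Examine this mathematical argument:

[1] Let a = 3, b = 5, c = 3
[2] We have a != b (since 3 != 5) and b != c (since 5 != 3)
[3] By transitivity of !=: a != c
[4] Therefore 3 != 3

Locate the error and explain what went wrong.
Step 3: By transitivity of !=: a != c

Step 3 incorrectly applies transitivity to the '!=' relation. Transitivity states: if a R b and b R c, then a R c. However, '!=' is not transitive. Counterexample: 3 != 5 and 5 != 3, but 3 = 3 (both equal 3). Transitivity holds for relations like <, <=, =, but not for !=.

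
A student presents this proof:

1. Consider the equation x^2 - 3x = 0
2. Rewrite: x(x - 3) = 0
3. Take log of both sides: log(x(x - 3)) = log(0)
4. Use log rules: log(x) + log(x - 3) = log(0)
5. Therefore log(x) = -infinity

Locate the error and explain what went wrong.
Step 3: Take log of both sides: log(x(x - 3)) = log(0)

Step 3 takes the logarithm of both sides, resulting in log(0) on the right side. The logarithm is only defined for positive numbers; log(0) is undefined (approaches negative infinity). This operation is invalid.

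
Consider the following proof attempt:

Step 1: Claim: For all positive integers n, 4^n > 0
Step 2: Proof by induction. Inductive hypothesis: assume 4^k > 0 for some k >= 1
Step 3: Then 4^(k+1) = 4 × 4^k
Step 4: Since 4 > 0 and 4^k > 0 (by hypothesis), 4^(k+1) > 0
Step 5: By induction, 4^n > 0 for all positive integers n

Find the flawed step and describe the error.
Step 5: By induction, 4^n > 0 for all positive integers n

Step 5 concludes the proof by induction, but no base case was ever established. A valid induction proof requires: (1) a base case proving 4^1 > 0, and (2) an inductive step showing IF 4^k > 0 THEN 4^(k+1) > 0. Steps 2-4 correctly establish the inductive step, but without the base case the conclusion in step 5 does not follow.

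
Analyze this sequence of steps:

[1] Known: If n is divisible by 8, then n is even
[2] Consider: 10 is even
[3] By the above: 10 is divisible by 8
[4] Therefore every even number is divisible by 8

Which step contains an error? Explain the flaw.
Step 3: By the above: 10 is divisible by 8

Step 3 commits the fallacy of affirming the consequent. The known fact 'divisible by 8 → even' does NOT imply 'even → divisible by 8'. That would be the converse, which is false. For example, 10 is even but 10 ÷ 8 = 1.25, which is not an integer.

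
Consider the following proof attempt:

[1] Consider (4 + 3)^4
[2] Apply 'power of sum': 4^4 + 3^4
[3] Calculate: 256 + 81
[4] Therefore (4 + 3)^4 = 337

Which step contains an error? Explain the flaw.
Step 2: Apply 'power of sum': 4^4 + 3^4

Step 2 incorrectly applies a non-existent rule '(a+b)^n = a^n + b^n'. This is false in general. The correct expansion uses the binomial theorem. The actual value is (4 + 3)^4 = 7^4 = 2401, not 337.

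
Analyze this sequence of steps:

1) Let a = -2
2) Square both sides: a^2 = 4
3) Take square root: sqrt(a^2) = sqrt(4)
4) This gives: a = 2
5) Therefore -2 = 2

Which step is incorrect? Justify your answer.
Step 4: This gives: a = 2

Step 4 incorrectly states that sqrt(a^2) = a. The correct identity is sqrt(a^2) = |a|. Since a = -2 < 0, we have sqrt(a^2) = |-2| = 2, not a = -2.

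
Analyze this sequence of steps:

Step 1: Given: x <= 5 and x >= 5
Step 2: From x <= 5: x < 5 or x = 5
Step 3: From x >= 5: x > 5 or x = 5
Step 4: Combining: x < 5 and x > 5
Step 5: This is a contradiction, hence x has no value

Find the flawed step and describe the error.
Step 4: Combining: x < 5 and x > 5

Step 4 incorrectly combines the conditions. From x <= 5 and x >= 5, the intersection is x = 5. The error treats the 'or' cases as 'and' requirements. The correct conclusion is that x = 5 is the unique solution, not that no solution exists.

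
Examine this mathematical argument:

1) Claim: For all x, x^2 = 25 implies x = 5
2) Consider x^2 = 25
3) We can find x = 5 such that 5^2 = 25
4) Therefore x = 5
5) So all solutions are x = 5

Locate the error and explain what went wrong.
Step 4: Therefore x = 5

Step 4 incorrectly concludes that x = 5 is the only solution. The proof shows that x = 5 is A solution (existence), but does not show it is the ONLY solution (uniqueness). In fact, x = -5 is also a solution since (-5)^2 = 25. Finding one solution doesn't prove there are no others.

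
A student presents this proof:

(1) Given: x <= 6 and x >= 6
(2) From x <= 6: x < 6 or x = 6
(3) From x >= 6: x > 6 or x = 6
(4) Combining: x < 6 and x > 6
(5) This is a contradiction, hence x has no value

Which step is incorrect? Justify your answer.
Step 4: Combining: x < 6 and x > 6

Step 4 incorrectly combines the conditions. From x <= 6 and x >= 6, the intersection is x = 6. The error treats the 'or' cases as 'and' requirements. The correct conclusion is that x = 6 is the unique solution, not that no solution exists.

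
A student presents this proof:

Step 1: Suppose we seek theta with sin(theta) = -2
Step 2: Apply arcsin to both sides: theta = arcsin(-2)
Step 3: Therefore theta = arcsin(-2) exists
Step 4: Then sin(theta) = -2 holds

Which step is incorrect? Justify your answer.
Step 2: Apply arcsin to both sides: theta = arcsin(-2)

Step 2 applies arcsin to -2. However, arcsin(x) is only defined for x in [-1, 1] because sin(theta) can only produce values in that range. Since |-2| > 1, arcsin(-2) is undefined. There is no angle whose sine equals -2.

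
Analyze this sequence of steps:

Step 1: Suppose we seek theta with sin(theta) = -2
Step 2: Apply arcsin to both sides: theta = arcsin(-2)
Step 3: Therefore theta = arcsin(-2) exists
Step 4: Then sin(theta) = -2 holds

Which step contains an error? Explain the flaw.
Step 2: Apply arcsin to both sides: theta = arcsin(-2)

Step 2 applies arcsin to -2. However, arcsin(x) is only defined for x in [-1, 1] because sin(theta) can only produce values in that range. Since |-2| > 1, arcsin(-2) is undefined. There is no angle whose sine equals -2.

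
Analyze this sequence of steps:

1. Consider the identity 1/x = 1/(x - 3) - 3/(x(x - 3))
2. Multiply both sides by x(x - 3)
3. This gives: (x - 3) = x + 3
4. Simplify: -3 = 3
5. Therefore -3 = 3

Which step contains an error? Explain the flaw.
Step 3: This gives: (x - 3) = x + 3

Step 3 makes a sign error when clearing denominators. Multiplying -3/(x(x - 3)) by x(x - 3) gives -3, not +3. The correct result is (x - 3) = x - 3, which is trivially true, not (x - 3) = x + 3. (Step 1 is a valid identity: 1/(x - 3) - 3/(x(x - 3)) = (x - 3)/(x(x - 3)) = 1/x.)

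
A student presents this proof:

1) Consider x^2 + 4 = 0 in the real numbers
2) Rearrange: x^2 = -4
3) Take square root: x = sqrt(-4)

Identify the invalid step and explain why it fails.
Step 3: Take square root: x = sqrt(-4)

Step 3 takes the square root of -4, which is negative. In the real number system, the square root of a negative number is undefined. The equation x^2 + 4 = 0 has no real solutions. Square roots of negative numbers only exist in the complex numbers.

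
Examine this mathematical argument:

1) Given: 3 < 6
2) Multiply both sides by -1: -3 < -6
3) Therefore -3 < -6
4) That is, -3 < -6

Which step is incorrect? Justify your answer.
Step 2: Multiply both sides by -1: -3 < -6

Step 2 multiplies both sides by -1 but fails to reverse the inequality sign. When multiplying (or dividing) an inequality by a negative number, the direction must be reversed. Since 3 < 6, we should get -3 > -6, i.e., -3 > -6.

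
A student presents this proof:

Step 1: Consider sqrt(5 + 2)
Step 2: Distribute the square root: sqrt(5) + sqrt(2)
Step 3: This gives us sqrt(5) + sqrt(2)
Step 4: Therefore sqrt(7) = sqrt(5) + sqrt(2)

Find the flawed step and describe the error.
Step 2: Distribute the square root: sqrt(5) + sqrt(2)

Step 2 incorrectly 'distributes' the square root over addition. The square root function does not distribute: sqrt(a + b) ≠ sqrt(a) + sqrt(b). In fact, sqrt(5 + 2) = sqrt(7) ≈ 2.6458, while sqrt(5) + sqrt(2) ≈ 3.6503.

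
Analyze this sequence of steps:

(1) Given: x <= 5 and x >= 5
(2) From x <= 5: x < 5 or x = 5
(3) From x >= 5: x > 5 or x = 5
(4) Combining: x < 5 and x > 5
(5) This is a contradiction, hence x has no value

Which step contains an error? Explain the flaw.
Step 4: Combining: x < 5 and x > 5

Step 4 incorrectly combines the conditions. From x <= 5 and x >= 5, the intersection is x = 5. The error treats the 'or' cases as 'and' requirements. The correct conclusion is that x = 5 is the unique solution, not that no solution exists.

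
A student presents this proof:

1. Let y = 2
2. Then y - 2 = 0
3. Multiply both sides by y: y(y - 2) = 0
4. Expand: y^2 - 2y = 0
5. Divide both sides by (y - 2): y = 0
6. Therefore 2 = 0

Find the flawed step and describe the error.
Step 5: Divide both sides by (y - 2): y = 0

Step 5 divides both sides by (y - 2). However, since y = 2, we have (y - 2) = 0. Division by zero is undefined, making this step invalid.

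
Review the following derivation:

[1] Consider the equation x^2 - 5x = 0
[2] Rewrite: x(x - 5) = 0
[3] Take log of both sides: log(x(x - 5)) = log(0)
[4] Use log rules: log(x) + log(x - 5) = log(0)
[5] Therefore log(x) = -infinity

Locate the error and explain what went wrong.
Step 3: Take log of both sides: log(x(x - 5)) = log(0)

Step 3 takes the logarithm of both sides, resulting in log(0) on the right side. The logarithm is only defined for positive numbers; log(0) is undefined (approaches negative infinity). This operation is invalid.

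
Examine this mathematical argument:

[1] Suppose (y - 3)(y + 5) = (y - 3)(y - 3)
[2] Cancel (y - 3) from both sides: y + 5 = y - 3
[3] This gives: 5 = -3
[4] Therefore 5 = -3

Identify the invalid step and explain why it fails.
Step 2: Cancel (y - 3) from both sides: y + 5 = y - 3

Step 2 cancels (y - 3) from both sides. This is only valid if (y - 3) ≠ 0, i.e., y ≠ 3. When y = 3, both sides equal zero regardless of the other factors. The correct approach requires considering y = 3 as a separate case.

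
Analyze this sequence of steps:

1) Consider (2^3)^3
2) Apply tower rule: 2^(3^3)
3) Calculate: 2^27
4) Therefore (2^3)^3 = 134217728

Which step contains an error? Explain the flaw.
Step 2: Apply tower rule: 2^(3^3)

Step 2 incorrectly states that (a^b)^c = a^(b^c). The correct rule is (a^b)^c = a^(b×c). The actual value is (2^3)^3 = 2^9 = 512, not 2^27 = 134217728.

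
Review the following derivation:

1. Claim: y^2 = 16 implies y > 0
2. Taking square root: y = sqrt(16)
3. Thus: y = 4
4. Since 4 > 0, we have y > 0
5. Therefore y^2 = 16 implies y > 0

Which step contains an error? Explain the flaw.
Step 2: Taking square root: y = sqrt(16)

Step 2 takes the square root and assumes the positive root only. The equation y^2 = 16 actually has two solutions: y = 4 and y = -4. The proof silently assumes y > 0 without justification, then uses this assumption to conclude y > 0, which is circular. The counterexample y = -4 shows the claim is false.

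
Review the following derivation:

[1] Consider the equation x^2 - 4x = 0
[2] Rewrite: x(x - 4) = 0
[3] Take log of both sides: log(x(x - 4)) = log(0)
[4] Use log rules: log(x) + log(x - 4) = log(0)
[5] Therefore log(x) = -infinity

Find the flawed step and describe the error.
Step 3: Take log of both sides: log(x(x - 4)) = log(0)

Step 3 takes the logarithm of both sides, resulting in log(0) on the right side. The logarithm is only defined for positive numbers; log(0) is undefined (approaches negative infinity). This operation is invalid.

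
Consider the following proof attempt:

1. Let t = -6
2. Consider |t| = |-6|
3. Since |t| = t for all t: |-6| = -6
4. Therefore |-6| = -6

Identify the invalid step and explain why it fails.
Step 3: Since |t| = t for all t: |-6| = -6

Step 3 incorrectly states that |t| = t for all t. The correct definition is |t| = t when t >= 0, and |t| = -t when t < 0. Since -6 < 0, we have |-6| = -(-6) = 6, not -6.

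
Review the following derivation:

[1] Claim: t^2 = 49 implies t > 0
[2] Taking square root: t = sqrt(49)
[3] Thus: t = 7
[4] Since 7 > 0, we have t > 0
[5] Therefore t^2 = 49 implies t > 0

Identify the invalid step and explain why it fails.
Step 2: Taking square root: t = sqrt(49)

Step 2 takes the square root and assumes the positive root only. The equation t^2 = 49 actually has two solutions: t = 7 and t = -7. The proof silently assumes t > 0 without justification, then uses this assumption to conclude t > 0, which is circular. The counterexample t = -7 shows the claim is false.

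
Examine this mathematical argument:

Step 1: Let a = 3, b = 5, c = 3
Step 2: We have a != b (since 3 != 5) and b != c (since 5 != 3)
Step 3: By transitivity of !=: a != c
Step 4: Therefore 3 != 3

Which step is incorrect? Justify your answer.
Step 3: By transitivity of !=: a != c

Step 3 incorrectly applies transitivity to the '!=' relation. Transitivity states: if a R b and b R c, then a R c. However, '!=' is not transitive. Counterexample: 3 != 5 and 5 != 3, but 3 = 3 (both equal 3). Transitivity holds for relations like <, <=, =, but not for !=.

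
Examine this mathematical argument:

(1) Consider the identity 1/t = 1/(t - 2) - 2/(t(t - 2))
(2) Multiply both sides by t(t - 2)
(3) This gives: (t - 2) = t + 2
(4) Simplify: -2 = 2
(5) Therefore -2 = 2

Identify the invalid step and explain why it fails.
Step 3: This gives: (t - 2) = t + 2

Step 3 makes a sign error when clearing denominators. Multiplying -2/(t(t - 2)) by t(t - 2) gives -2, not +2. The correct result is (t - 2) = t - 2, which is trivially true, not (t - 2) = t + 2. (Step 1 is a valid identity: 1/(t - 2) - 2/(t(t - 2)) = (t - 2)/(t(t - 2)) = 1/t.)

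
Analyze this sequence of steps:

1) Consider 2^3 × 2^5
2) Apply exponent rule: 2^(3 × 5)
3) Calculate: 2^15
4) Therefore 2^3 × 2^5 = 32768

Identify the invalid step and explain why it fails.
Step 2: Apply exponent rule: 2^(3 × 5)

Step 2 incorrectly states that a^b × a^c = a^(b×c). The correct rule is a^b × a^c = a^(b+c). The actual value is 2^3 × 2^5 = 2^8 = 256, not 2^15 = 32768.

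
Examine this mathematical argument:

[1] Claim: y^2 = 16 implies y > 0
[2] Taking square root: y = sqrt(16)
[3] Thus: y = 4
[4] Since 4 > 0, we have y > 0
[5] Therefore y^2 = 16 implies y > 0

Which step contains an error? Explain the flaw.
Step 2: Taking square root: y = sqrt(16)

Step 2 takes the square root and assumes the positive root only. The equation y^2 = 16 actually has two solutions: y = 4 and y = -4. The proof silently assumes y > 0 without justification, then uses this assumption to conclude y > 0, which is circular. The counterexample y = -4 shows the claim is false.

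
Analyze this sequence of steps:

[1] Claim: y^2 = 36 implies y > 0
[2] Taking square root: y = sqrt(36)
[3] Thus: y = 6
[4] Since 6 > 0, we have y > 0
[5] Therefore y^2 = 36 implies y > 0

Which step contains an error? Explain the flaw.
Step 2: Taking square root: y = sqrt(36)

Step 2 takes the square root and assumes the positive root only. The equation y^2 = 36 actually has two solutions: y = 6 and y = -6. The proof silently assumes y > 0 without justification, then uses this assumption to conclude y > 0, which is circular. The counterexample y = -6 shows the claim is false.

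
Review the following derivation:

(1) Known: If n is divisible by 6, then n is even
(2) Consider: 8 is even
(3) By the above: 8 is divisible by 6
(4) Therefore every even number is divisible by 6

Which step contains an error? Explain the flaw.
Step 3: By the above: 8 is divisible by 6

Step 3 commits the fallacy of affirming the consequent. The known fact 'divisible by 6 → even' does NOT imply 'even → divisible by 6'. That would be the converse, which is false. For example, 8 is even but 8 ÷ 6 = 1.33, which is not an integer.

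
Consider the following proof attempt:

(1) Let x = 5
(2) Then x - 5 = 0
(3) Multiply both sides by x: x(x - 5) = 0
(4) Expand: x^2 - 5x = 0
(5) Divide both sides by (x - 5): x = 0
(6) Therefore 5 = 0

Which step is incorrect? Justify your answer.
Step 5: Divide both sides by (x - 5): x = 0

Step 5 divides both sides by (x - 5). However, since x = 5, we have (x - 5) = 0. Division by zero is undefined, making this step invalid.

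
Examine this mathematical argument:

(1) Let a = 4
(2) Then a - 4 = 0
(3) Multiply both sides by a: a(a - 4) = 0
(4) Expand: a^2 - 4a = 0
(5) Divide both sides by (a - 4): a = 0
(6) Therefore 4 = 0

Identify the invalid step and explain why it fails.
Step 5: Divide both sides by (a - 4): a = 0

Step 5 divides both sides by (a - 4). However, since a = 4, we have (a - 4) = 0. Division by zero is undefined, making this step invalid.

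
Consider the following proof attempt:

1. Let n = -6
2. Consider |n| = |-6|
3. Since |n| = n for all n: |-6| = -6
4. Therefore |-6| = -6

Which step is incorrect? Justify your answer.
Step 3: Since |n| = n for all n: |-6| = -6

Step 3 incorrectly states that |n| = n for all n. The correct definition is |n| = n when n >= 0, and |n| = -n when n < 0. Since -6 < 0, we have |-6| = -(-6) = 6, not -6.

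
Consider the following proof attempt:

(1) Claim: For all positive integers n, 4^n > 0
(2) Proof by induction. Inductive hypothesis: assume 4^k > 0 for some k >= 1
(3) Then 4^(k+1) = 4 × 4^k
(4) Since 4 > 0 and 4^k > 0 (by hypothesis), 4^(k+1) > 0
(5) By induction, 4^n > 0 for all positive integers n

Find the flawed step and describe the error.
Step 5: By induction, 4^n > 0 for all positive integers n

Step 5 concludes the proof by induction, but no base case was ever established. A valid induction proof requires: (1) a base case proving 4^1 > 0, and (2) an inductive step showing IF 4^k > 0 THEN 4^(k+1) > 0. Steps 2-4 correctly establish the inductive step, but without the base case the conclusion in step 5 does not follow.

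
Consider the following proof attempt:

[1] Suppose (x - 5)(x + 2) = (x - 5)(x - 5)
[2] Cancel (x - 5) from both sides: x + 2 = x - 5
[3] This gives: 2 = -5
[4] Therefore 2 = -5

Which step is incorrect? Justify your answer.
Step 2: Cancel (x - 5) from both sides: x + 2 = x - 5

Step 2 cancels (x - 5) from both sides. This is only valid if (x - 5) ≠ 0, i.e., x ≠ 5. When x = 5, both sides equal zero regardless of the other factors. The correct approach requires considering x = 5 as a separate case.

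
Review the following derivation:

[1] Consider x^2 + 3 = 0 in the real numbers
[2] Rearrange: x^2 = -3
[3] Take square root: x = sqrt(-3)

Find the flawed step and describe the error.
Step 3: Take square root: x = sqrt(-3)

Step 3 takes the square root of -3, which is negative. In the real number system, the square root of a negative number is undefined. The equation x^2 + 3 = 0 has no real solutions. Square roots of negative numbers only exist in the complex numbers.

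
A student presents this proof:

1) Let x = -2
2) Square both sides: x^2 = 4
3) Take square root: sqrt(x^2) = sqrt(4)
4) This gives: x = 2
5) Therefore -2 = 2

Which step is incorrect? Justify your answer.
Step 4: This gives: x = 2

Step 4 incorrectly states that sqrt(x^2) = x. The correct identity is sqrt(x^2) = |x|. Since x = -2 < 0, we have sqrt(x^2) = |-2| = 2, not x = -2.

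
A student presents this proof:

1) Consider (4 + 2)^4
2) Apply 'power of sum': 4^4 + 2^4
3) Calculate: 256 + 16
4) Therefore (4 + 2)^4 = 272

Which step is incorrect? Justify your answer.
Step 2: Apply 'power of sum': 4^4 + 2^4

Step 2 incorrectly applies a non-existent rule '(a+b)^n = a^n + b^n'. This is false in general. The correct expansion uses the binomial theorem. The actual value is (4 + 2)^4 = 6^4 = 1296, not 272.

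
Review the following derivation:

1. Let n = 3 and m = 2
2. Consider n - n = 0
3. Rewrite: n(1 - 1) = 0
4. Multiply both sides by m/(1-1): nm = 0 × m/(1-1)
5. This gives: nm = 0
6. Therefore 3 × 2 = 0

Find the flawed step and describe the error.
Step 4: Multiply both sides by m/(1-1): nm = 0 × m/(1-1)

Step 4 multiplies both sides by m/(1-1). However, 1-1 = 0, so this is multiplication by m/0, which is undefined. We cannot multiply by an undefined expression.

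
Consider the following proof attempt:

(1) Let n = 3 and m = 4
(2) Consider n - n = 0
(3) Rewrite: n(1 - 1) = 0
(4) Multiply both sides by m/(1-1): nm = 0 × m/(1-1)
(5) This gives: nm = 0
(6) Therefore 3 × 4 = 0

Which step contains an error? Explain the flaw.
Step 4: Multiply both sides by m/(1-1): nm = 0 × m/(1-1)

Step 4 multiplies both sides by m/(1-1). However, 1-1 = 0, so this is multiplication by m/0, which is undefined. We cannot multiply by an undefined expression.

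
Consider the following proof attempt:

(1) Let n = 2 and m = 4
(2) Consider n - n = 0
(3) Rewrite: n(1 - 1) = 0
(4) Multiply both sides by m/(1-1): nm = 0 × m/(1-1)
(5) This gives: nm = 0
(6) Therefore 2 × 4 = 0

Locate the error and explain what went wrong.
Step 4: Multiply both sides by m/(1-1): nm = 0 × m/(1-1)

Step 4 multiplies both sides by m/(1-1). However, 1-1 = 0, so this is multiplication by m/0, which is undefined. We cannot multiply by an undefined expression.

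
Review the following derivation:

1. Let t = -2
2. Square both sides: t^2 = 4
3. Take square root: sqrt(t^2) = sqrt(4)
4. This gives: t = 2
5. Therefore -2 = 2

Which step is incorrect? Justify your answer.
Step 4: This gives: t = 2

Step 4 incorrectly states that sqrt(t^2) = t. The correct identity is sqrt(t^2) = |t|. Since t = -2 < 0, we have sqrt(t^2) = |-2| = 2, not t = -2.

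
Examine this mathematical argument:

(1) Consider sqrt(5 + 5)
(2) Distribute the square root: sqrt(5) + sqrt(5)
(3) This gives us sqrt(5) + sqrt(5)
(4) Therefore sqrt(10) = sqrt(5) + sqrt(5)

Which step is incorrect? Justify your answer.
Step 2: Distribute the square root: sqrt(5) + sqrt(5)

Step 2 incorrectly 'distributes' the square root over addition. The square root function does not distribute: sqrt(a + b) ≠ sqrt(a) + sqrt(b). In fact, sqrt(5 + 5) = sqrt(10) ≈ 3.1623, while sqrt(5) + sqrt(5) ≈ 4.4721.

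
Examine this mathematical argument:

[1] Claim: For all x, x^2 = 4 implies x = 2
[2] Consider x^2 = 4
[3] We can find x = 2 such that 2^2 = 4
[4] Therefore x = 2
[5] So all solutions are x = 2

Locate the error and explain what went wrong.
Step 4: Therefore x = 2

Step 4 incorrectly concludes that x = 2 is the only solution. The proof shows that x = 2 is A solution (existence), but does not show it is the ONLY solution (uniqueness). In fact, x = -2 is also a solution since (-2)^2 = 4. Finding one solution doesn't prove there are no others.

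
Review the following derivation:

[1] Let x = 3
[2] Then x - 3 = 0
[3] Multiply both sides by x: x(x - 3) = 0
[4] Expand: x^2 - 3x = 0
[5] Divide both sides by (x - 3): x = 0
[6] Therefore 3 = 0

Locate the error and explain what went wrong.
Step 5: Divide both sides by (x - 3): x = 0

Step 5 divides both sides by (x - 3). However, since x = 3, we have (x - 3) = 0. Division by zero is undefined, making this step invalid.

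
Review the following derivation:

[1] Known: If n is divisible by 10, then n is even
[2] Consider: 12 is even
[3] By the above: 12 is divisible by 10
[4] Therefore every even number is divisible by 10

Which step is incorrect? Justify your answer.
Step 3: By the above: 12 is divisible by 10

Step 3 commits the fallacy of affirming the consequent. The known fact 'divisible by 10 → even' does NOT imply 'even → divisible by 10'. That would be the converse, which is false. For example, 12 is even but 12 ÷ 10 = 1.20, which is not an integer.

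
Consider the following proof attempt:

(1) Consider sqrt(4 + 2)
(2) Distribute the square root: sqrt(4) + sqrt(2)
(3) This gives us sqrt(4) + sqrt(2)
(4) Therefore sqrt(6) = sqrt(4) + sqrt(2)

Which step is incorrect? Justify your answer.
Step 2: Distribute the square root: sqrt(4) + sqrt(2)

Step 2 incorrectly 'distributes' the square root over addition. The square root function does not distribute: sqrt(a + b) ≠ sqrt(a) + sqrt(b). In fact, sqrt(4 + 2) = sqrt(6) ≈ 2.4495, while sqrt(4) + sqrt(2) ≈ 3.4142.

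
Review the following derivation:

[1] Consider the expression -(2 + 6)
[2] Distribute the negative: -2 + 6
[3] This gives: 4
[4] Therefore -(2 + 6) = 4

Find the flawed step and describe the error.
Step 2: Distribute the negative: -2 + 6

Step 2 incorrectly distributes the negative sign. The correct distribution is -(2 + 6) = -2 - 6 = -8. The negative must be applied to both terms, not just the first. The error treats -(2 + 6) as -2 + 6, which equals 4 instead of -8.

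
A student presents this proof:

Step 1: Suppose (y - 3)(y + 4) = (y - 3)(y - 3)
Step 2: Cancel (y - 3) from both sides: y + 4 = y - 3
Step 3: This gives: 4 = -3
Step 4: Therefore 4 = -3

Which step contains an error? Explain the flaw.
Step 2: Cancel (y - 3) from both sides: y + 4 = y - 3

Step 2 cancels (y - 3) from both sides. This is only valid if (y - 3) ≠ 0, i.e., y ≠ 3. When y = 3, both sides equal zero regardless of the other factors. The correct approach requires considering y = 3 as a separate case.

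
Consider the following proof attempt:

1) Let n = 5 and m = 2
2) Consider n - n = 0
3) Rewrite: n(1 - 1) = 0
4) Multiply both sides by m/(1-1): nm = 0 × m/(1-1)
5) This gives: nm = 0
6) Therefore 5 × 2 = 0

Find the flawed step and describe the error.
Step 4: Multiply both sides by m/(1-1): nm = 0 × m/(1-1)

Step 4 multiplies both sides by m/(1-1). However, 1-1 = 0, so this is multiplication by m/0, which is undefined. We cannot multiply by an undefined expression.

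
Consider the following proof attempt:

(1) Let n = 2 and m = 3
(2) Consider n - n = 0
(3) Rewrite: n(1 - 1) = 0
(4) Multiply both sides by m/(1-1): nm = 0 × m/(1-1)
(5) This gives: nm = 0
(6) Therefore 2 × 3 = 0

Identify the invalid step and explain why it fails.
Step 4: Multiply both sides by m/(1-1): nm = 0 × m/(1-1)

Step 4 multiplies both sides by m/(1-1). However, 1-1 = 0, so this is multiplication by m/0, which is undefined. We cannot multiply by an undefined expression.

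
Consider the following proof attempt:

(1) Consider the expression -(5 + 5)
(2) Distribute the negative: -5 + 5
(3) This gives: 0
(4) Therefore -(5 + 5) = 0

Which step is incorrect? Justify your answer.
Step 2: Distribute the negative: -5 + 5

Step 2 incorrectly distributes the negative sign. The correct distribution is -(5 + 5) = -5 - 5 = -10. The negative must be applied to both terms, not just the first. The error treats -(5 + 5) as -5 + 5, which equals 0 instead of -10.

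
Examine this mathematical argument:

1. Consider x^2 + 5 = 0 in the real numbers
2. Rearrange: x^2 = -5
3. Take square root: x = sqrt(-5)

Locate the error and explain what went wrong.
Step 3: Take square root: x = sqrt(-5)

Step 3 takes the square root of -5, which is negative. In the real number system, the square root of a negative number is undefined. The equation x^2 + 5 = 0 has no real solutions. Square roots of negative numbers only exist in the complex numbers.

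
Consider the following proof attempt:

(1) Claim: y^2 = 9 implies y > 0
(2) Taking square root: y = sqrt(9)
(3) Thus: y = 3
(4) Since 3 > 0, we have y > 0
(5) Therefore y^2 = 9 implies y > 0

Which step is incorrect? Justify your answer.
Step 2: Taking square root: y = sqrt(9)

Step 2 takes the square root and assumes the positive root only. The equation y^2 = 9 actually has two solutions: y = 3 and y = -3. The proof silently assumes y > 0 without justification, then uses this assumption to conclude y > 0, which is circular. The counterexample y = -3 shows the claim is false.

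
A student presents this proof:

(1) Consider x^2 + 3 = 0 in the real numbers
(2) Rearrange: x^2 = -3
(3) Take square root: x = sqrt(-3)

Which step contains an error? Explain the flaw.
Step 3: Take square root: x = sqrt(-3)

Step 3 takes the square root of -3, which is negative. In the real number system, the square root of a negative number is undefined. The equation x^2 + 3 = 0 has no real solutions. Square roots of negative numbers only exist in the complex numbers.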